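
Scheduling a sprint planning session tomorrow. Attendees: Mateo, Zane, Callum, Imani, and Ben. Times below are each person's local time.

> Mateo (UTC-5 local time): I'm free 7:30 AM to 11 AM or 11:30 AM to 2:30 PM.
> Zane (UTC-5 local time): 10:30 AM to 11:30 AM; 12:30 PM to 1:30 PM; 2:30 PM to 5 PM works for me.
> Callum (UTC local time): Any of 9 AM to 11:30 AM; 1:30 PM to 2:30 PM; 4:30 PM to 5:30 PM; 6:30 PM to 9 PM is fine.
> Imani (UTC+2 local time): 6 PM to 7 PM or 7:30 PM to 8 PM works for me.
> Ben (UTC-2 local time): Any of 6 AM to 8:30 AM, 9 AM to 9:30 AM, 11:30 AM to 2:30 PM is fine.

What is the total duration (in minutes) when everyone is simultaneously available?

0

Mateo in UTC: 12:30-16:00, 16:30-19:30 (add 5h to convert from UTC-5).
Zane in UTC: 15:30-16:30, 17:30-18:30, 19:30-22:00 (add 5h to convert from UTC-5).
Callum in UTC: 09:00-11:30, 13:30-14:30, 16:30-17:30, 18:30-21:00.
Imani in UTC: 16:00-17:00, 17:30-18:00 (subtract 2h to convert from UTC+2).
Ben in UTC: 08:00-10:30, 11:00-11:30, 13:30-16:30 (add 2h to convert from UTC-2).
Mateo ∩ Zane: 15:30-16:00, 17:30-18:30.
Mateo ∩ Zane ∩ Callum: ∅.
Mateo ∩ Zane ∩ Callum ∩ Imani: ∅.
Mateo ∩ Zane ∩ Callum ∩ Imani ∩ Ben: ∅.
There is no time when everyone is free.
There is no common window, so the total is 0 minutes.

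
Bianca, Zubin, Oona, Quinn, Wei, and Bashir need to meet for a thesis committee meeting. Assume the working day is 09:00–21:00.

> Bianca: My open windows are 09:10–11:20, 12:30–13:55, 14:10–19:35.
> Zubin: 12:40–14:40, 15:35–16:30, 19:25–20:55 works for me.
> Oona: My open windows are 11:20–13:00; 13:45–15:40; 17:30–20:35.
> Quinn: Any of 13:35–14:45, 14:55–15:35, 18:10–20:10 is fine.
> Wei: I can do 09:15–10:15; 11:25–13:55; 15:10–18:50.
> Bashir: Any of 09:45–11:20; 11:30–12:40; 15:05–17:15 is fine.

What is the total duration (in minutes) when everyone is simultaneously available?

0

Bianca ∩ Zubin: 12:40-13:55, 14:10-14:40, 15:35-16:30, 19:25-19:35.
Bianca ∩ Zubin ∩ Oona: 12:40-13:00, 13:45-13:55, 14:10-14:40, 15:35-15:40, 19:25-19:35.
Bianca ∩ Zubin ∩ Oona ∩ Quinn: 13:45-13:55, 14:10-14:40, 19:25-19:35.
Bianca ∩ Zubin ∩ Oona ∩ Quinn ∩ Wei: 13:45-13:55.
Bianca ∩ Zubin ∩ Oona ∩ Quinn ∩ Wei ∩ Bashir: ∅.
There is no time when everyone is free.
There is no common window, so the total is 0 minutes.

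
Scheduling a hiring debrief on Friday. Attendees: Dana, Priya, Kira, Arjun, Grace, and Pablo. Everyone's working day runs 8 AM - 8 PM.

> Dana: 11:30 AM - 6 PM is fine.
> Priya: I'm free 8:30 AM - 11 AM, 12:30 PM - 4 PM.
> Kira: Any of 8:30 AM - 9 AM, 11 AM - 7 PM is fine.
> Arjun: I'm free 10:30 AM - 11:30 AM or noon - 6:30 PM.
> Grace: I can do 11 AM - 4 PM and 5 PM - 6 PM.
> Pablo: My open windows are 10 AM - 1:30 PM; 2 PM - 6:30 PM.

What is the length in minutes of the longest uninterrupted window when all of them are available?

120

Dana ∩ Priya: 12:30-16:00.
Dana ∩ Priya ∩ Kira: 12:30-16:00.
Dana ∩ Priya ∩ Kira ∩ Arjun: 12:30-16:00.
Dana ∩ Priya ∩ Kira ∩ Arjun ∩ Grace: 12:30-16:00.
Dana ∩ Priya ∩ Kira ∩ Arjun ∩ Grace ∩ Pablo: 12:30-13:30, 14:00-16:00.
So the common availability across everyone is 12:30-13:30, 14:00-16:00.
The longest is 14:00-16:00 at 120 minutes.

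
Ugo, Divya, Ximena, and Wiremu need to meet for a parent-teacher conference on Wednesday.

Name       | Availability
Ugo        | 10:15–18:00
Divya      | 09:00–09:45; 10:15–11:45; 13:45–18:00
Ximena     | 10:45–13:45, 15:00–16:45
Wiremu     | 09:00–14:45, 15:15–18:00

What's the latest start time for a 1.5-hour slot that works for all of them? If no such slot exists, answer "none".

Ugo ∩ Divya: 10:15-11:45, 13:45-18:00.
Ugo ∩ Divya ∩ Ximena: 10:45-11:45, 15:00-16:45.
Ugo ∩ Divya ∩ Ximena ∩ Wiremu: 10:45-11:45, 15:15-16:45.
Those are the intersection windows.
The last common window of at least 90 minutes is 15:15-16:45; a 90-minute meeting can start as late as 15:15 and still end by 16:45.

15:15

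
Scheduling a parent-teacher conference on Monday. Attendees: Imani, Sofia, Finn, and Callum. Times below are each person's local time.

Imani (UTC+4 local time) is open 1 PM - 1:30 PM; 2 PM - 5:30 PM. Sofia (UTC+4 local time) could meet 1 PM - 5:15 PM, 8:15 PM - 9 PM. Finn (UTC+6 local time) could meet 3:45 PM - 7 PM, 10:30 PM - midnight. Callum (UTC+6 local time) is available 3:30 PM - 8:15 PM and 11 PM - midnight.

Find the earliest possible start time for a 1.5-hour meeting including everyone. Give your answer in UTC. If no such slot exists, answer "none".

10:00

Imani in UTC: 09:00-09:30, 10:00-13:30 (subtract 4h to convert from UTC+4).
Sofia in UTC: 09:00-13:15, 16:15-17:00 (subtract 4h to convert from UTC+4).
Finn in UTC: 09:45-13:00, 16:30-18:00 (subtract 6h to convert from UTC+6).
Callum in UTC: 09:30-14:15, 17:00-18:00 (subtract 6h to convert from UTC+6).
Imani ∩ Sofia: 09:00-09:30, 10:00-13:15.
Imani ∩ Sofia ∩ Finn: 10:00-13:00.
Imani ∩ Sofia ∩ Finn ∩ Callum: 10:00-13:00.
So the common availability across everyone is 10:00-13:00.
The first common window of at least 90 minutes is 10:00-13:00, so the earliest start is 10:00.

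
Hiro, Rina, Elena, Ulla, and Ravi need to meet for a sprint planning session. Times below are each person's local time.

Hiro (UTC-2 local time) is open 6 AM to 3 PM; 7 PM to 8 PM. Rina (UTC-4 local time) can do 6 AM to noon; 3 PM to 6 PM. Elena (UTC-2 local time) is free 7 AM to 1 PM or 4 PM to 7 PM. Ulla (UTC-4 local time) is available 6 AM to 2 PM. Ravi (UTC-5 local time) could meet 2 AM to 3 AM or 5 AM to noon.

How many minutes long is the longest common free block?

300

Hiro in UTC: 08:00-17:00, 21:00-22:00 (add 2h to convert from UTC-2).
Rina in UTC: 10:00-16:00, 19:00-22:00 (add 4h to convert from UTC-4).
Elena in UTC: 09:00-15:00, 18:00-21:00 (add 2h to convert from UTC-2).
Ulla in UTC: 10:00-18:00 (add 4h to convert from UTC-4).
Ravi in UTC: 07:00-08:00, 10:00-17:00 (add 5h to convert from UTC-5).
Hiro ∩ Rina: 10:00-16:00, 21:00-22:00.
Hiro ∩ Rina ∩ Elena: 10:00-15:00.
Hiro ∩ Rina ∩ Elena ∩ Ulla: 10:00-15:00.
Hiro ∩ Rina ∩ Elena ∩ Ulla ∩ Ravi: 10:00-15:00.
Those are the intersection windows.
The longest is 10:00-15:00 at 300 minutes.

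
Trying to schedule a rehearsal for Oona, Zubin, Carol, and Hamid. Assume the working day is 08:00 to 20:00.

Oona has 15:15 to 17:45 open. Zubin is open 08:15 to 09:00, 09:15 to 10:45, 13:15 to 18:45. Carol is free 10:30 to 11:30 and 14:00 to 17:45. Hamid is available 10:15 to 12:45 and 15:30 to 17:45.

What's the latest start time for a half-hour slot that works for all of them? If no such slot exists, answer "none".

17:15

Oona ∩ Zubin: 15:15-17:45.
Oona ∩ Zubin ∩ Carol: 15:15-17:45.
Oona ∩ Zubin ∩ Carol ∩ Hamid: 15:30-17:45.
The last common window of at least 30 minutes is 15:30-17:45; a 30-minute meeting can start as late as 17:15 and still end by 17:45.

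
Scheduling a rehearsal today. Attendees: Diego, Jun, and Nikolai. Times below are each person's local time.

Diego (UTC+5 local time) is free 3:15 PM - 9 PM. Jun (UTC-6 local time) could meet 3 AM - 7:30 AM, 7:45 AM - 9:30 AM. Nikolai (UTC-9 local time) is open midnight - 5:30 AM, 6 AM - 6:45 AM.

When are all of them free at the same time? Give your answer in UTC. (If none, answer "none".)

10:15-13:30, 13:45-14:30, 15:00-15:30

Diego in UTC: 10:15-16:00 (subtract 5h to convert from UTC+5).
Jun in UTC: 09:00-13:30, 13:45-15:30 (add 6h to convert from UTC-6).
Nikolai in UTC: 09:00-14:30, 15:00-15:45 (add 9h to convert from UTC-9).
Diego ∩ Jun: 10:15-13:30, 13:45-15:30.
Diego ∩ Jun ∩ Nikolai: 10:15-13:30, 13:45-14:30, 15:00-15:30.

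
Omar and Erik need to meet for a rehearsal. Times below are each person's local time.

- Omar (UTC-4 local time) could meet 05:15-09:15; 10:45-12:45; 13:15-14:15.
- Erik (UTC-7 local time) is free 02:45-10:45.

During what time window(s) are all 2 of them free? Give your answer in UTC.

Omar in UTC: 09:15-13:15, 14:45-16:45, 17:15-18:15 (add 4h to convert from UTC-4).
Erik in UTC: 09:45-17:45 (add 7h to convert from UTC-7).
Omar ∩ Erik: 09:45-13:15, 14:45-16:45, 17:15-17:45.

09:45-13:15, 14:45-16:45, 17:15-17:45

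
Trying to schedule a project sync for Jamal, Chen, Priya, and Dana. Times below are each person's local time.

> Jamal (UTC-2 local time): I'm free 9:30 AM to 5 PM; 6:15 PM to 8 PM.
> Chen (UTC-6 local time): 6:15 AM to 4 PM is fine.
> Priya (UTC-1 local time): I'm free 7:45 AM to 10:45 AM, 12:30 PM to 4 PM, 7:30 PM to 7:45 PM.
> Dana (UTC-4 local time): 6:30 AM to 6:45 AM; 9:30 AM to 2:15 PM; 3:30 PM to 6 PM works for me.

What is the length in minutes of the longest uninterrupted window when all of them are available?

210

Jamal in UTC: 11:30-19:00, 20:15-22:00 (add 2h to convert from UTC-2).
Chen in UTC: 12:15-22:00 (add 6h to convert from UTC-6).
Priya in UTC: 08:45-11:45, 13:30-17:00, 20:30-20:45 (add 1h to convert from UTC-1).
Dana in UTC: 10:30-10:45, 13:30-18:15, 19:30-22:00 (add 4h to convert from UTC-4).
Jamal ∩ Chen: 12:15-19:00, 20:15-22:00.
Jamal ∩ Chen ∩ Priya: 13:30-17:00, 20:30-20:45.
Jamal ∩ Chen ∩ Priya ∩ Dana: 13:30-17:00, 20:30-20:45.
The longest is 13:30-17:00 at 210 minutes.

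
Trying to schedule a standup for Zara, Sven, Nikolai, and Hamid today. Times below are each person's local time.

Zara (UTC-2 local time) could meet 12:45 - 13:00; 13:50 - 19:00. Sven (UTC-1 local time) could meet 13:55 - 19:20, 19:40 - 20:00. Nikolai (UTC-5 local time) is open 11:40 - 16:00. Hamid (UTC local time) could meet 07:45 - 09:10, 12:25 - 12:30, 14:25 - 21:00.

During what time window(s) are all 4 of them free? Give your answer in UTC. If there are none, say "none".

16:40-20:20, 20:40-21:00

Zara in UTC: 14:45-15:00, 15:50-21:00 (add 2h to convert from UTC-2).
Sven in UTC: 14:55-20:20, 20:40-21:00 (add 1h to convert from UTC-1).
Nikolai in UTC: 16:40-21:00 (add 5h to convert from UTC-5).
Hamid in UTC: 07:45-09:10, 12:25-12:30, 14:25-21:00.
Zara ∩ Sven: 14:55-15:00, 15:50-20:20, 20:40-21:00.
Zara ∩ Sven ∩ Nikolai: 16:40-20:20, 20:40-21:00.
Zara ∩ Sven ∩ Nikolai ∩ Hamid: 16:40-20:20, 20:40-21:00.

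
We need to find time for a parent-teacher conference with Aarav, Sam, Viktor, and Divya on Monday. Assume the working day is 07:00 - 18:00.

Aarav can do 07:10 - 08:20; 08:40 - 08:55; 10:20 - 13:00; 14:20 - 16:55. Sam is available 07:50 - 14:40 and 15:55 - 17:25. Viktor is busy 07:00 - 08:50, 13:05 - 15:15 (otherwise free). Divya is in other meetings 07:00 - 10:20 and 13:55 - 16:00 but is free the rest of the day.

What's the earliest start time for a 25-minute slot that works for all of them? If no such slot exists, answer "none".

Aarav free: 07:10-08:20, 08:40-08:55, 10:20-13:00, 14:20-16:55.
Sam free: 07:50-14:40, 15:55-17:25.
Viktor free: 08:50-13:05, 15:15-18:00 (invert busy blocks within the working day).
Divya free: 10:20-13:55, 16:00-18:00 (invert busy blocks within the working day).
Aarav ∩ Sam: 07:50-08:20, 08:40-08:55, 10:20-13:00, 14:20-14:40, 15:55-16:55.
Aarav ∩ Sam ∩ Viktor: 08:50-08:55, 10:20-13:00, 15:55-16:55.
Aarav ∩ Sam ∩ Viktor ∩ Divya: 10:20-13:00, 16:00-16:55.
The first common window of at least 25 minutes is 10:20-13:00, so the earliest start is 10:20.

10:20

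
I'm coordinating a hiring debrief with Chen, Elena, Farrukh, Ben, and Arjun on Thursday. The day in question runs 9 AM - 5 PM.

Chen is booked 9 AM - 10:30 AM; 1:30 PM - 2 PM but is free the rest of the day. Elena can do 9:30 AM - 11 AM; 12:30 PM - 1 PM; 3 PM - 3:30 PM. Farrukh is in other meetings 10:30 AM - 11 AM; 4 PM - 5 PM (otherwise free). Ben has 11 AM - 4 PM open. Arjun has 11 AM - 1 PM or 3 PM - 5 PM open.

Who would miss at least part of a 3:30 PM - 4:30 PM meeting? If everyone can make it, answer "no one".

Chen free: 10:30-13:30, 14:00-17:00 (invert busy blocks within the working day).
Elena free: 09:30-11:00, 12:30-13:00, 15:00-15:30.
Farrukh free: 09:00-10:30, 11:00-16:00 (invert busy blocks within the working day).
Ben free: 11:00-16:00.
Arjun free: 11:00-13:00, 15:00-17:00.
Chen: free for 15:30-16:30. Elena: not fully free for 15:30-16:30. Farrukh: not fully free for 15:30-16:30. Ben: not fully free for 15:30-16:30. Arjun: free for 15:30-16:30.

Ben, Elena, Farrukh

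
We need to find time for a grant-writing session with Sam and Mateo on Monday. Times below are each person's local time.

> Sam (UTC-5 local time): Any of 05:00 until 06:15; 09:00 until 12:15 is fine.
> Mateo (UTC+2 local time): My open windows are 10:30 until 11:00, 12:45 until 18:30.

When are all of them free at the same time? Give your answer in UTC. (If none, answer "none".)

10:45-11:15, 14:00-16:30

Sam in UTC: 10:00-11:15, 14:00-17:15 (add 5h to convert from UTC-5).
Mateo in UTC: 08:30-09:00, 10:45-16:30 (subtract 2h to convert from UTC+2).
Sam ∩ Mateo: 10:45-11:15, 14:00-16:30.
So the common availability across everyone is 10:45-11:15, 14:00-16:30.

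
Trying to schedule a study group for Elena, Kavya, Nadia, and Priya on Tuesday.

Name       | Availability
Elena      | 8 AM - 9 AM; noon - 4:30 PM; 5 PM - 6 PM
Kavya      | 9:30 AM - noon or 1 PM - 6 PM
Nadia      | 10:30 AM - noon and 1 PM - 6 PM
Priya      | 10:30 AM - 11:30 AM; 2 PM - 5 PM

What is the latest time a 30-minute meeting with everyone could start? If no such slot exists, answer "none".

16:00

Elena ∩ Kavya: 13:00-16:30, 17:00-18:00.
Elena ∩ Kavya ∩ Nadia: 13:00-16:30, 17:00-18:00.
Elena ∩ Kavya ∩ Nadia ∩ Priya: 14:00-16:30.
Those are the intersection windows.
The last common window of at least 30 minutes is 14:00-16:30; a 30-minute meeting can start as late as 16:00 and still end by 16:30.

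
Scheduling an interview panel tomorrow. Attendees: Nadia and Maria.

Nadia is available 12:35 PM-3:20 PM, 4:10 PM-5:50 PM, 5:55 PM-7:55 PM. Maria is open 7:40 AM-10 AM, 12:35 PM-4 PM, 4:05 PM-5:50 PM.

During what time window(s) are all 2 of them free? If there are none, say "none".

12:35-15:20, 16:10-17:50

Nadia ∩ Maria: 12:35-15:20, 16:10-17:50.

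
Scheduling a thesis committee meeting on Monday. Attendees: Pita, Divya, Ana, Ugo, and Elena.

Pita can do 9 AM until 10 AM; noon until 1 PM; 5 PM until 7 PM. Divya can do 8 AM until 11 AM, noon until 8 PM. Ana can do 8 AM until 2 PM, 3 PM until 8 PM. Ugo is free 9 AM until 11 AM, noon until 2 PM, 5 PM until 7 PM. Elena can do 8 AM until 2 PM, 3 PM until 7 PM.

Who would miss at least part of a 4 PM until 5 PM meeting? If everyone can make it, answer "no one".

Pita, Ugo

Pita: not fully free for 16:00-17:00. Divya: free for 16:00-17:00. Ana: free for 16:00-17:00. Ugo: not fully free for 16:00-17:00. Elena: free for 16:00-17:00.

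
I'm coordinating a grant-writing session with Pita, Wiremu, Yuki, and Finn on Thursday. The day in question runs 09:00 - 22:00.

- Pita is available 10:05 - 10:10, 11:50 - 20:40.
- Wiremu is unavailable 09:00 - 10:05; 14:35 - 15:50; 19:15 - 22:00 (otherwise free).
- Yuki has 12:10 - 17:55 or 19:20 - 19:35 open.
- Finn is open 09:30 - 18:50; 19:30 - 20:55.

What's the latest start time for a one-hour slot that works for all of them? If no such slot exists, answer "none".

16:55

Pita free: 10:05-10:10, 11:50-20:40.
Wiremu free: 10:05-14:35, 15:50-19:15 (invert busy blocks within the working day).
Yuki free: 12:10-17:55, 19:20-19:35.
Finn free: 09:30-18:50, 19:30-20:55.
Pita ∩ Wiremu: 10:05-10:10, 11:50-14:35, 15:50-19:15.
Pita ∩ Wiremu ∩ Yuki: 12:10-14:35, 15:50-17:55.
Pita ∩ Wiremu ∩ Yuki ∩ Finn: 12:10-14:35, 15:50-17:55.
The last common window of at least 60 minutes is 15:50-17:55; a 60-minute meeting can start as late as 16:55 and still end by 17:55.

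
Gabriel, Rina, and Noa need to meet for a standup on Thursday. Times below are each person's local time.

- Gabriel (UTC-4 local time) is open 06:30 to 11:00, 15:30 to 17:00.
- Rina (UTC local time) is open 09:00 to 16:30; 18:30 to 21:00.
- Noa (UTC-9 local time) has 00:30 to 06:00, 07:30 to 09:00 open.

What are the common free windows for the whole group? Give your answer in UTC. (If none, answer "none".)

10:30-15:00

Gabriel in UTC: 10:30-15:00, 19:30-21:00 (add 4h to convert from UTC-4).
Rina in UTC: 09:00-16:30, 18:30-21:00.
Noa in UTC: 09:30-15:00, 16:30-18:00 (add 9h to convert from UTC-9).
Gabriel ∩ Rina: 10:30-15:00, 19:30-21:00.
Gabriel ∩ Rina ∩ Noa: 10:30-15:00.
Those are the intersection windows.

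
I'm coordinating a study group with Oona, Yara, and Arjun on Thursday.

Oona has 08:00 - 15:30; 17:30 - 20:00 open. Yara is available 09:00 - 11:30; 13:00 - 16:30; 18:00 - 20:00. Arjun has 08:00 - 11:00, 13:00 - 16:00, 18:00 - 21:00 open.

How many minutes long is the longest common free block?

150

Oona ∩ Yara: 09:00-11:30, 13:00-15:30, 18:00-20:00.
Oona ∩ Yara ∩ Arjun: 09:00-11:00, 13:00-15:30, 18:00-20:00.
The longest is 13:00-15:30 at 150 minutes.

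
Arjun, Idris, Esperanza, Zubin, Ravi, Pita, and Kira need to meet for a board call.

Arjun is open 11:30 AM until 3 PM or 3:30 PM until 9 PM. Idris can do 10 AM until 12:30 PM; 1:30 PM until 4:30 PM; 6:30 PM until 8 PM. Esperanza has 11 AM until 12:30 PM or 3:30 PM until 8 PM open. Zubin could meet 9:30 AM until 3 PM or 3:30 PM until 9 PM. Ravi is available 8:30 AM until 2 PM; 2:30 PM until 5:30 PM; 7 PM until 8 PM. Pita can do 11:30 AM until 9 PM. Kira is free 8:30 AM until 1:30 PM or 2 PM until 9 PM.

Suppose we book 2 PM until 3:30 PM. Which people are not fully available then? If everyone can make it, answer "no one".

Arjun, Esperanza, Ravi, Zubin

Arjun: not fully free for 14:00-15:30. Idris: free for 14:00-15:30. Esperanza: not fully free for 14:00-15:30. Zubin: not fully free for 14:00-15:30. Ravi: not fully free for 14:00-15:30. Pita: free for 14:00-15:30. Kira: free for 14:00-15:30.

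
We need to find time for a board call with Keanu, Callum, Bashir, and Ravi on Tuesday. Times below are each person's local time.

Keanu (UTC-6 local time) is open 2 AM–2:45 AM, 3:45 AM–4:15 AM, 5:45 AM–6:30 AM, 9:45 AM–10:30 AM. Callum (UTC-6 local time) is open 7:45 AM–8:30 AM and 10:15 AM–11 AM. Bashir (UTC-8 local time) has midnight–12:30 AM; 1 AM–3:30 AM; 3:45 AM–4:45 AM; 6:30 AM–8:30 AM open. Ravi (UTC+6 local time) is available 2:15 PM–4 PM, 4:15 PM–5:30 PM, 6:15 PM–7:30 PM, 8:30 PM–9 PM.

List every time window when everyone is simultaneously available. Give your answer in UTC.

none

Keanu in UTC: 08:00-08:45, 09:45-10:15, 11:45-12:30, 15:45-16:30 (add 6h to convert from UTC-6).
Callum in UTC: 13:45-14:30, 16:15-17:00 (add 6h to convert from UTC-6).
Bashir in UTC: 08:00-08:30, 09:00-11:30, 11:45-12:45, 14:30-16:30 (add 8h to convert from UTC-8).
Ravi in UTC: 08:15-10:00, 10:15-11:30, 12:15-13:30, 14:30-15:00 (subtract 6h to convert from UTC+6).
Keanu ∩ Callum: 16:15-16:30.
Keanu ∩ Callum ∩ Bashir: 16:15-16:30.
Keanu ∩ Callum ∩ Bashir ∩ Ravi: ∅.
There is no time when everyone is free.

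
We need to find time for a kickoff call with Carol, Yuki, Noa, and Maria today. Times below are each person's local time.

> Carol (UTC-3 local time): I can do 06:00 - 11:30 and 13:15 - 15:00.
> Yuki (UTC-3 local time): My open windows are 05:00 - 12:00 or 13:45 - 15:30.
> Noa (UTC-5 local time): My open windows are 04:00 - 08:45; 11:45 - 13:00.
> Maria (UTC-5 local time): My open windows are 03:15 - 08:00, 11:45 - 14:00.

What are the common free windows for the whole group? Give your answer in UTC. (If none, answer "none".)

09:00-13:00, 16:45-18:00

Carol in UTC: 09:00-14:30, 16:15-18:00 (add 3h to convert from UTC-3).
Yuki in UTC: 08:00-15:00, 16:45-18:30 (add 3h to convert from UTC-3).
Noa in UTC: 09:00-13:45, 16:45-18:00 (add 5h to convert from UTC-5).
Maria in UTC: 08:15-13:00, 16:45-19:00 (add 5h to convert from UTC-5).
Carol ∩ Yuki: 09:00-14:30, 16:45-18:00.
Carol ∩ Yuki ∩ Noa: 09:00-13:45, 16:45-18:00.
Carol ∩ Yuki ∩ Noa ∩ Maria: 09:00-13:00, 16:45-18:00.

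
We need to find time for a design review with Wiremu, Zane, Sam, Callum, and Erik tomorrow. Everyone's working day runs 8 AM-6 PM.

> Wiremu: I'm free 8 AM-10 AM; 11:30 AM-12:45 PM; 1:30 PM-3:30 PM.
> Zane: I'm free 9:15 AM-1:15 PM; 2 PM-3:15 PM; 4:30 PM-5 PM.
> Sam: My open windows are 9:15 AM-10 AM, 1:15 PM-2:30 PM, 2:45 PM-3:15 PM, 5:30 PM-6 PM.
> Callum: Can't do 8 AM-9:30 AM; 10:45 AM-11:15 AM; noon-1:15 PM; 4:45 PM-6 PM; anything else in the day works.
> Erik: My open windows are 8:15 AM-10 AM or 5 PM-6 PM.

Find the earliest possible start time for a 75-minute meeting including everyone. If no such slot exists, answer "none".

Wiremu free: 08:00-10:00, 11:30-12:45, 13:30-15:30.
Zane free: 09:15-13:15, 14:00-15:15, 16:30-17:00.
Sam free: 09:15-10:00, 13:15-14:30, 14:45-15:15, 17:30-18:00.
Callum free: 09:30-10:45, 11:15-12:00, 13:15-16:45 (invert busy blocks within the working day).
Erik free: 08:15-10:00, 17:00-18:00.
Wiremu ∩ Zane: 09:15-10:00, 11:30-12:45, 14:00-15:15.
Wiremu ∩ Zane ∩ Sam: 09:15-10:00, 14:00-14:30, 14:45-15:15.
Wiremu ∩ Zane ∩ Sam ∩ Callum: 09:30-10:00, 14:00-14:30, 14:45-15:15.
Wiremu ∩ Zane ∩ Sam ∩ Callum ∩ Erik: 09:30-10:00.
No common window is at least 75 minutes long.

none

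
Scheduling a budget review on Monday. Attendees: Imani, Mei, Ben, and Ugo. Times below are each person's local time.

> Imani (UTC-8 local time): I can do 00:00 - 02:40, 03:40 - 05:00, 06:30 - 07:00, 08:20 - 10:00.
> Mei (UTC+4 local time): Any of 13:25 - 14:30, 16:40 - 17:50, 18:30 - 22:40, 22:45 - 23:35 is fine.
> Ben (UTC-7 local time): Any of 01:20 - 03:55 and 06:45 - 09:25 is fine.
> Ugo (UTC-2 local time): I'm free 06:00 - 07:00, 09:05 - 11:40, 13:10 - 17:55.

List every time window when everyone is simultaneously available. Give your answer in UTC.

16:20-16:25

Imani in UTC: 08:00-10:40, 11:40-13:00, 14:30-15:00, 16:20-18:00 (add 8h to convert from UTC-8).
Mei in UTC: 09:25-10:30, 12:40-13:50, 14:30-18:40, 18:45-19:35 (subtract 4h to convert from UTC+4).
Ben in UTC: 08:20-10:55, 13:45-16:25 (add 7h to convert from UTC-7).
Ugo in UTC: 08:00-09:00, 11:05-13:40, 15:10-19:55 (add 2h to convert from UTC-2).
Imani ∩ Mei: 09:25-10:30, 12:40-13:00, 14:30-15:00, 16:20-18:00.
Imani ∩ Mei ∩ Ben: 09:25-10:30, 14:30-15:00, 16:20-16:25.
Imani ∩ Mei ∩ Ben ∩ Ugo: 16:20-16:25.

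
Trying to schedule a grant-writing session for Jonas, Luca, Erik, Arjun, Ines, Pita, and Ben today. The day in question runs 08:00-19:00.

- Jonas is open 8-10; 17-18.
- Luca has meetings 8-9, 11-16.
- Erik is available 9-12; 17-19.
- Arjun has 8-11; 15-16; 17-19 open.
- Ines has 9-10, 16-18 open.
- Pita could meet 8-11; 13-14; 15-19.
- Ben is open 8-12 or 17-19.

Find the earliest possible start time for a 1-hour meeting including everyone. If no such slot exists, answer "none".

09:00

Jonas free: 08:00-10:00, 17:00-18:00.
Luca free: 09:00-11:00, 16:00-19:00 (invert busy blocks within the working day).
Erik free: 09:00-12:00, 17:00-19:00.
Arjun free: 08:00-11:00, 15:00-16:00, 17:00-19:00.
Ines free: 09:00-10:00, 16:00-18:00.
Pita free: 08:00-11:00, 13:00-14:00, 15:00-19:00.
Ben free: 08:00-12:00, 17:00-19:00.
Jonas ∩ Luca: 09:00-10:00, 17:00-18:00.
Jonas ∩ Luca ∩ Erik: 09:00-10:00, 17:00-18:00.
Jonas ∩ Luca ∩ Erik ∩ Arjun: 09:00-10:00, 17:00-18:00.
Jonas ∩ Luca ∩ Erik ∩ Arjun ∩ Ines: 09:00-10:00, 17:00-18:00.
Jonas ∩ Luca ∩ Erik ∩ Arjun ∩ Ines ∩ Pita: 09:00-10:00, 17:00-18:00.
Jonas ∩ Luca ∩ Erik ∩ Arjun ∩ Ines ∩ Pita ∩ Ben: 09:00-10:00, 17:00-18:00.
The first common window of at least 60 minutes is 09:00-10:00, so the earliest start is 09:00.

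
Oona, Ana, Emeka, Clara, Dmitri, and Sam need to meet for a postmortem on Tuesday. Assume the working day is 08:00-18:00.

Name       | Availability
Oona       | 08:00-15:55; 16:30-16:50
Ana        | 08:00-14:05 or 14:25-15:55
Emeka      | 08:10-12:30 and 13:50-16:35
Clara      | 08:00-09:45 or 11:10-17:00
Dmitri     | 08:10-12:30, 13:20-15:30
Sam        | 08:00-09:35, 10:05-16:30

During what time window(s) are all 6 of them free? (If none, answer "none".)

08:10-09:35, 11:10-12:30, 13:50-14:05, 14:25-15:30

Oona ∩ Ana: 08:00-14:05, 14:25-15:55.
Oona ∩ Ana ∩ Emeka: 08:10-12:30, 13:50-14:05, 14:25-15:55.
Oona ∩ Ana ∩ Emeka ∩ Clara: 08:10-09:45, 11:10-12:30, 13:50-14:05, 14:25-15:55.
Oona ∩ Ana ∩ Emeka ∩ Clara ∩ Dmitri: 08:10-09:45, 11:10-12:30, 13:50-14:05, 14:25-15:30.
Oona ∩ Ana ∩ Emeka ∩ Clara ∩ Dmitri ∩ Sam: 08:10-09:35, 11:10-12:30, 13:50-14:05, 14:25-15:30.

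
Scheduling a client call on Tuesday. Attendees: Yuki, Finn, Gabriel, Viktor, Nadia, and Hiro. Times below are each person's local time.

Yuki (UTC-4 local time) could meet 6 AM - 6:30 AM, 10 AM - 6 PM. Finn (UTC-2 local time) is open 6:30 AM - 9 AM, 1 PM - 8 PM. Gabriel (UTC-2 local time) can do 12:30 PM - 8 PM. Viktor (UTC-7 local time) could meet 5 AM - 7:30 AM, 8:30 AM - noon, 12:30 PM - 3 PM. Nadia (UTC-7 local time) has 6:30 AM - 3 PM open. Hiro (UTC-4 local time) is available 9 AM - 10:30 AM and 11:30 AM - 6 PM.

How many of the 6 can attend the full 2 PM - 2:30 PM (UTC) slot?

4

Yuki in UTC: 10:00-10:30, 14:00-22:00 (add 4h to convert from UTC-4).
Finn in UTC: 08:30-11:00, 15:00-22:00 (add 2h to convert from UTC-2).
Gabriel in UTC: 14:30-22:00 (add 2h to convert from UTC-2).
Viktor in UTC: 12:00-14:30, 15:30-19:00, 19:30-22:00 (add 7h to convert from UTC-7).
Nadia in UTC: 13:30-22:00 (add 7h to convert from UTC-7).
Hiro in UTC: 13:00-14:30, 15:30-22:00 (add 4h to convert from UTC-4).
Yuki, Viktor, Nadia, and Hiro can make the full 14:00-14:30 slot — that's 4.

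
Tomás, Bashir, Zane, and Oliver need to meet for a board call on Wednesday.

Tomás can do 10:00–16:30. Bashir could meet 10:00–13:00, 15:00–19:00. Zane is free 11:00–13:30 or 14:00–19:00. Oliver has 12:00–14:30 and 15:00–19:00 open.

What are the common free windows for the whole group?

12:00-13:00, 15:00-16:30

Tomás ∩ Bashir: 10:00-13:00, 15:00-16:30.
Tomás ∩ Bashir ∩ Zane: 11:00-13:00, 15:00-16:30.
Tomás ∩ Bashir ∩ Zane ∩ Oliver: 12:00-13:00, 15:00-16:30.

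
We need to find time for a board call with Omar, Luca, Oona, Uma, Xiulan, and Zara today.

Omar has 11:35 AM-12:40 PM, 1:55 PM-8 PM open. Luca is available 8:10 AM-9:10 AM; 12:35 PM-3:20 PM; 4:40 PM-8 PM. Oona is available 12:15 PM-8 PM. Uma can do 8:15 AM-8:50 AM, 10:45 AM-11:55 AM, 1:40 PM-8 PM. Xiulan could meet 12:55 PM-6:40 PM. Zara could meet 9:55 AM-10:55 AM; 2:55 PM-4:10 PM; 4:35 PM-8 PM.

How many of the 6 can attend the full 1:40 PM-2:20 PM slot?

Luca, Oona, Uma, and Xiulan can make the full 13:40-14:20 slot — that's 4.

4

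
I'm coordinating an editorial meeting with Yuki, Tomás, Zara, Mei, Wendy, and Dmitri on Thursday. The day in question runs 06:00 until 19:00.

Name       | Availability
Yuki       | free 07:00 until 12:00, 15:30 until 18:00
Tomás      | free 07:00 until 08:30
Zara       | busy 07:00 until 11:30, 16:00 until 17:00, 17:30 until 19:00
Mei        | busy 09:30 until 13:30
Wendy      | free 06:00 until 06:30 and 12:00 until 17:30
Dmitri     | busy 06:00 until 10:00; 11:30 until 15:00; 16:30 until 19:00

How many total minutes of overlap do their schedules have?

Yuki free: 07:00-12:00, 15:30-18:00.
Tomás free: 07:00-08:30.
Zara free: 06:00-07:00, 11:30-16:00, 17:00-17:30 (invert busy blocks within the working day).
Mei free: 06:00-09:30, 13:30-19:00 (invert busy blocks within the working day).
Wendy free: 06:00-06:30, 12:00-17:30.
Dmitri free: 10:00-11:30, 15:00-16:30 (invert busy blocks within the working day).
Yuki ∩ Tomás: 07:00-08:30.
Yuki ∩ Tomás ∩ Zara: ∅.
Yuki ∩ Tomás ∩ Zara ∩ Mei: ∅.
Yuki ∩ Tomás ∩ Zara ∩ Mei ∩ Wendy: ∅.
Yuki ∩ Tomás ∩ Zara ∩ Mei ∩ Wendy ∩ Dmitri: ∅.
There is no time when everyone is free.
There is no common window, so the total is 0 minutes.

0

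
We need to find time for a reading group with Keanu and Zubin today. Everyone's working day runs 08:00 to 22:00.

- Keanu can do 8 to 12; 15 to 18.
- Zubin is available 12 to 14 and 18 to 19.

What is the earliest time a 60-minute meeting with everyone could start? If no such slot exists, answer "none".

none

Keanu ∩ Zubin: ∅.
There is no time when everyone is free.
No common window is at least 60 minutes long.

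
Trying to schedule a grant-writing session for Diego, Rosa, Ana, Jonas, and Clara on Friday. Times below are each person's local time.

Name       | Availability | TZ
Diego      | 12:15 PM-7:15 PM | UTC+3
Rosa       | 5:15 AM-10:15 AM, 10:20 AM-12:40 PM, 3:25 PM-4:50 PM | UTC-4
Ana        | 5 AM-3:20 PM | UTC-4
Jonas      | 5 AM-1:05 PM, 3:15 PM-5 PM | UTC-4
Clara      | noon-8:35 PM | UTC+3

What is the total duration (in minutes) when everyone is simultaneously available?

415

Diego in UTC: 09:15-16:15 (subtract 3h to convert from UTC+3).
Rosa in UTC: 09:15-14:15, 14:20-16:40, 19:25-20:50 (add 4h to convert from UTC-4).
Ana in UTC: 09:00-19:20 (add 4h to convert from UTC-4).
Jonas in UTC: 09:00-17:05, 19:15-21:00 (add 4h to convert from UTC-4).
Clara in UTC: 09:00-17:35 (subtract 3h to convert from UTC+3).
Diego ∩ Rosa: 09:15-14:15, 14:20-16:15.
Diego ∩ Rosa ∩ Ana: 09:15-14:15, 14:20-16:15.
Diego ∩ Rosa ∩ Ana ∩ Jonas: 09:15-14:15, 14:20-16:15.
Diego ∩ Rosa ∩ Ana ∩ Jonas ∩ Clara: 09:15-14:15, 14:20-16:15.
Summing the common windows: 300 + 115 = 415 minutes.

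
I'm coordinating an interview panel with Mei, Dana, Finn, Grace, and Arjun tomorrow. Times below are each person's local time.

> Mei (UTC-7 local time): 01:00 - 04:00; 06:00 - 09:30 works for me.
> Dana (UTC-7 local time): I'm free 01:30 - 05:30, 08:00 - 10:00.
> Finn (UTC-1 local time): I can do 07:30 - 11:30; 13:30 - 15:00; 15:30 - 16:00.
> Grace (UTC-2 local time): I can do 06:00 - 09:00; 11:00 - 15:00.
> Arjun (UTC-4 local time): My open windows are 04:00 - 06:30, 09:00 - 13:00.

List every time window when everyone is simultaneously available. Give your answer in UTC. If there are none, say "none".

Mei in UTC: 08:00-11:00, 13:00-16:30 (add 7h to convert from UTC-7).
Dana in UTC: 08:30-12:30, 15:00-17:00 (add 7h to convert from UTC-7).
Finn in UTC: 08:30-12:30, 14:30-16:00, 16:30-17:00 (add 1h to convert from UTC-1).
Grace in UTC: 08:00-11:00, 13:00-17:00 (add 2h to convert from UTC-2).
Arjun in UTC: 08:00-10:30, 13:00-17:00 (add 4h to convert from UTC-4).
Mei ∩ Dana: 08:30-11:00, 15:00-16:30.
Mei ∩ Dana ∩ Finn: 08:30-11:00, 15:00-16:00.
Mei ∩ Dana ∩ Finn ∩ Grace: 08:30-11:00, 15:00-16:00.
Mei ∩ Dana ∩ Finn ∩ Grace ∩ Arjun: 08:30-10:30, 15:00-16:00.
Those are the intersection windows.

08:30-10:30, 15:00-16:00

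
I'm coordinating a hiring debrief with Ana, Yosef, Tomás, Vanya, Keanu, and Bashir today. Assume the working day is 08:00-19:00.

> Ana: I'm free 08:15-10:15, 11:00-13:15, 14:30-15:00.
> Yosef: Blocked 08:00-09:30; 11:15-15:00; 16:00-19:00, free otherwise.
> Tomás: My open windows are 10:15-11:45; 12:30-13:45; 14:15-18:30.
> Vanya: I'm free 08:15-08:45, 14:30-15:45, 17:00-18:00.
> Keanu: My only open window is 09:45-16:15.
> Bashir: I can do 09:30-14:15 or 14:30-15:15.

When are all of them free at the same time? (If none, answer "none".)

none

Ana free: 08:15-10:15, 11:00-13:15, 14:30-15:00.
Yosef free: 09:30-11:15, 15:00-16:00 (invert busy blocks within the working day).
Tomás free: 10:15-11:45, 12:30-13:45, 14:15-18:30.
Vanya free: 08:15-08:45, 14:30-15:45, 17:00-18:00.
Keanu free: 09:45-16:15.
Bashir free: 09:30-14:15, 14:30-15:15.
Ana ∩ Yosef: 09:30-10:15, 11:00-11:15.
Ana ∩ Yosef ∩ Tomás: 11:00-11:15.
Ana ∩ Yosef ∩ Tomás ∩ Vanya: ∅.
Ana ∩ Yosef ∩ Tomás ∩ Vanya ∩ Keanu: ∅.
Ana ∩ Yosef ∩ Tomás ∩ Vanya ∩ Keanu ∩ Bashir: ∅.
There is no time when everyone is free.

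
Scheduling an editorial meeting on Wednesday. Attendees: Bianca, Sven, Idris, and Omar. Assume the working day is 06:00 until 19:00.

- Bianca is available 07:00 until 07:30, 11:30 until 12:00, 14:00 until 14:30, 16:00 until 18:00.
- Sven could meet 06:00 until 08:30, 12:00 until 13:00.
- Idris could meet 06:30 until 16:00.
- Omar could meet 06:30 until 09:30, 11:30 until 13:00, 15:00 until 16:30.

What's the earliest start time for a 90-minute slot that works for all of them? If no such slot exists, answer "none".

none

Bianca ∩ Sven: 07:00-07:30.
Bianca ∩ Sven ∩ Idris: 07:00-07:30.
Bianca ∩ Sven ∩ Idris ∩ Omar: 07:00-07:30.
No common window is at least 90 minutes long.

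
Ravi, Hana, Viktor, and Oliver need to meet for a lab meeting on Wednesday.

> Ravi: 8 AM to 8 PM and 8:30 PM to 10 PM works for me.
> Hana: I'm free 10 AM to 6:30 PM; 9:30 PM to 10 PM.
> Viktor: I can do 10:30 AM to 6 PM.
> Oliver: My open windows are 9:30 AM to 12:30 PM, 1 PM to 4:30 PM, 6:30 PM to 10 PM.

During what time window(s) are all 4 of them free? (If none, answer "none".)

10:30-12:30, 13:00-16:30

Ravi ∩ Hana: 10:00-18:30, 21:30-22:00.
Ravi ∩ Hana ∩ Viktor: 10:30-18:00.
Ravi ∩ Hana ∩ Viktor ∩ Oliver: 10:30-12:30, 13:00-16:30.
Those are the intersection windows.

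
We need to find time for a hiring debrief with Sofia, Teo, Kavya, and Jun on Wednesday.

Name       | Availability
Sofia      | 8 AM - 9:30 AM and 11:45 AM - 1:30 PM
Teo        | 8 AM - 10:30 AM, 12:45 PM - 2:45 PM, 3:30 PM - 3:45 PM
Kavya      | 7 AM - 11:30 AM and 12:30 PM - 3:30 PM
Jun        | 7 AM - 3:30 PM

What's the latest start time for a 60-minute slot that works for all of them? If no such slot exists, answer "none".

Sofia ∩ Teo: 08:00-09:30, 12:45-13:30.
Sofia ∩ Teo ∩ Kavya: 08:00-09:30, 12:45-13:30.
Sofia ∩ Teo ∩ Kavya ∩ Jun: 08:00-09:30, 12:45-13:30.
The last common window of at least 60 minutes is 08:00-09:30; a 60-minute meeting can start as late as 08:30 and still end by 09:30.

08:30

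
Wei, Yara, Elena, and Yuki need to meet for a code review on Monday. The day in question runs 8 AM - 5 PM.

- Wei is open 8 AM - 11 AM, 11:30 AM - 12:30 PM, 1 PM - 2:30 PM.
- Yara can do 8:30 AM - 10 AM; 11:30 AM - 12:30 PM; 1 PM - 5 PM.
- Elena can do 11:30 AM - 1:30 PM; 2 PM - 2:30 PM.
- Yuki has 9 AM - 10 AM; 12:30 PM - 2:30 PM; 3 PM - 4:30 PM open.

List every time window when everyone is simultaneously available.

Wei ∩ Yara: 08:30-10:00, 11:30-12:30, 13:00-14:30.
Wei ∩ Yara ∩ Elena: 11:30-12:30, 13:00-13:30, 14:00-14:30.
Wei ∩ Yara ∩ Elena ∩ Yuki: 13:00-13:30, 14:00-14:30.
Those are the intersection windows.

13:00-13:30, 14:00-14:30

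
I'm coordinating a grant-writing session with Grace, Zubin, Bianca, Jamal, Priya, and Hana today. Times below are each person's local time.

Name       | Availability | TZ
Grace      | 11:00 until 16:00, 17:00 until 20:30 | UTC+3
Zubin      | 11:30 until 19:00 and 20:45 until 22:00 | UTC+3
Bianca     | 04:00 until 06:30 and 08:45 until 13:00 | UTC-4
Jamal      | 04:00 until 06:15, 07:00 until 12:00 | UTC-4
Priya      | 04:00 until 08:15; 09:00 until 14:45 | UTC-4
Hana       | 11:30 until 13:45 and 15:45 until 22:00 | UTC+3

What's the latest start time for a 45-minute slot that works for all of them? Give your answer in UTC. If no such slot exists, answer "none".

15:15

Grace in UTC: 08:00-13:00, 14:00-17:30 (subtract 3h to convert from UTC+3).
Zubin in UTC: 08:30-16:00, 17:45-19:00 (subtract 3h to convert from UTC+3).
Bianca in UTC: 08:00-10:30, 12:45-17:00 (add 4h to convert from UTC-4).
Jamal in UTC: 08:00-10:15, 11:00-16:00 (add 4h to convert from UTC-4).
Priya in UTC: 08:00-12:15, 13:00-18:45 (add 4h to convert from UTC-4).
Hana in UTC: 08:30-10:45, 12:45-19:00 (subtract 3h to convert from UTC+3).
Grace ∩ Zubin: 08:30-13:00, 14:00-16:00.
Grace ∩ Zubin ∩ Bianca: 08:30-10:30, 12:45-13:00, 14:00-16:00.
Grace ∩ Zubin ∩ Bianca ∩ Jamal: 08:30-10:15, 12:45-13:00, 14:00-16:00.
Grace ∩ Zubin ∩ Bianca ∩ Jamal ∩ Priya: 08:30-10:15, 14:00-16:00.
Grace ∩ Zubin ∩ Bianca ∩ Jamal ∩ Priya ∩ Hana: 08:30-10:15, 14:00-16:00.
So the common availability across everyone is 08:30-10:15, 14:00-16:00.
The last common window of at least 45 minutes is 14:00-16:00; a 45-minute meeting can start as late as 15:15 and still end by 16:00.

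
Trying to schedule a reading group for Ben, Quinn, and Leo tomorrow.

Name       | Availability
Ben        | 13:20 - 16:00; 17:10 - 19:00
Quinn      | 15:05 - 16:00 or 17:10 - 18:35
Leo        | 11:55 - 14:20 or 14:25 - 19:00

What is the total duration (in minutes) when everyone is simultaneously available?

Ben ∩ Quinn: 15:05-16:00, 17:10-18:35.
Ben ∩ Quinn ∩ Leo: 15:05-16:00, 17:10-18:35.
Summing the common windows: 55 + 85 = 140 minutes.

140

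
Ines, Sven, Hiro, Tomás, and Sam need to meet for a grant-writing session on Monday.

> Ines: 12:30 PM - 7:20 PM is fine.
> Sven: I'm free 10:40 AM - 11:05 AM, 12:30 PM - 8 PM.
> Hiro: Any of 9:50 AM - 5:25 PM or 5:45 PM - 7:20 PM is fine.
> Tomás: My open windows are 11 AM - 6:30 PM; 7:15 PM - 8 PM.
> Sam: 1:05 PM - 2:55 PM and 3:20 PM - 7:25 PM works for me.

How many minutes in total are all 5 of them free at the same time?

Ines ∩ Sven: 12:30-19:20.
Ines ∩ Sven ∩ Hiro: 12:30-17:25, 17:45-19:20.
Ines ∩ Sven ∩ Hiro ∩ Tomás: 12:30-17:25, 17:45-18:30, 19:15-19:20.
Ines ∩ Sven ∩ Hiro ∩ Tomás ∩ Sam: 13:05-14:55, 15:20-17:25, 17:45-18:30, 19:15-19:20.
Summing the common windows: 110 + 125 + 45 + 5 = 285 minutes.

285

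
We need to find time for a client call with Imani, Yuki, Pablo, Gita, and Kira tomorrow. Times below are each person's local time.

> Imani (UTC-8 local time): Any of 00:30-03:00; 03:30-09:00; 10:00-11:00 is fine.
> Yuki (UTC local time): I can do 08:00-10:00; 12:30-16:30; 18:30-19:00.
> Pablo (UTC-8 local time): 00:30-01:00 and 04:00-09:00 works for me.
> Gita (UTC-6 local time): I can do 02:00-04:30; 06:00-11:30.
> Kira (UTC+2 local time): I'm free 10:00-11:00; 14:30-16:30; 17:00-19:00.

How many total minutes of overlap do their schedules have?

240

Imani in UTC: 08:30-11:00, 11:30-17:00, 18:00-19:00 (add 8h to convert from UTC-8).
Yuki in UTC: 08:00-10:00, 12:30-16:30, 18:30-19:00.
Pablo in UTC: 08:30-09:00, 12:00-17:00 (add 8h to convert from UTC-8).
Gita in UTC: 08:00-10:30, 12:00-17:30 (add 6h to convert from UTC-6).
Kira in UTC: 08:00-09:00, 12:30-14:30, 15:00-17:00 (subtract 2h to convert from UTC+2).
Imani ∩ Yuki: 08:30-10:00, 12:30-16:30, 18:30-19:00.
Imani ∩ Yuki ∩ Pablo: 08:30-09:00, 12:30-16:30.
Imani ∩ Yuki ∩ Pablo ∩ Gita: 08:30-09:00, 12:30-16:30.
Imani ∩ Yuki ∩ Pablo ∩ Gita ∩ Kira: 08:30-09:00, 12:30-14:30, 15:00-16:30.
Summing the common windows: 30 + 120 + 90 = 240 minutes.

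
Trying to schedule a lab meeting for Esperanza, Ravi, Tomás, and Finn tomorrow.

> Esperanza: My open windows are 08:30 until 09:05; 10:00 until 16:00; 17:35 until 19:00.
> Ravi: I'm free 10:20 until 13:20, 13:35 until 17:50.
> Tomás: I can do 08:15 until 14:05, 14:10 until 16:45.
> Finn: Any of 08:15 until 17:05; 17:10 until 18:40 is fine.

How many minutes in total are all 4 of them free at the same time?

Esperanza ∩ Ravi: 10:20-13:20, 13:35-16:00, 17:35-17:50.
Esperanza ∩ Ravi ∩ Tomás: 10:20-13:20, 13:35-14:05, 14:10-16:00.
Esperanza ∩ Ravi ∩ Tomás ∩ Finn: 10:20-13:20, 13:35-14:05, 14:10-16:00.
So the common availability across everyone is 10:20-13:20, 13:35-14:05, 14:10-16:00.
Summing the common windows: 180 + 30 + 110 = 320 minutes.

320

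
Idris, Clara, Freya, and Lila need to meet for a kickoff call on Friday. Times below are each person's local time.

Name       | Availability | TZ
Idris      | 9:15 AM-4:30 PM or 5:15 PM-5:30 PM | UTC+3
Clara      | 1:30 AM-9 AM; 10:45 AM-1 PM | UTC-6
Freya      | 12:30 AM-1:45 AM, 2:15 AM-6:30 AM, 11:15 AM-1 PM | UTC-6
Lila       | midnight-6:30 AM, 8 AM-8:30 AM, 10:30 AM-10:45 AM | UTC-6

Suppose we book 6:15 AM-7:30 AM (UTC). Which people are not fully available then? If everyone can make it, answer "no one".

Clara, Freya

Idris in UTC: 06:15-13:30, 14:15-14:30 (subtract 3h to convert from UTC+3).
Clara in UTC: 07:30-15:00, 16:45-19:00 (add 6h to convert from UTC-6).
Freya in UTC: 06:30-07:45, 08:15-12:30, 17:15-19:00 (add 6h to convert from UTC-6).
Lila in UTC: 06:00-12:30, 14:00-14:30, 16:30-16:45 (add 6h to convert from UTC-6).
Idris: free for 06:15-07:30. Clara: not fully free for 06:15-07:30. Freya: not fully free for 06:15-07:30. Lila: free for 06:15-07:30.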